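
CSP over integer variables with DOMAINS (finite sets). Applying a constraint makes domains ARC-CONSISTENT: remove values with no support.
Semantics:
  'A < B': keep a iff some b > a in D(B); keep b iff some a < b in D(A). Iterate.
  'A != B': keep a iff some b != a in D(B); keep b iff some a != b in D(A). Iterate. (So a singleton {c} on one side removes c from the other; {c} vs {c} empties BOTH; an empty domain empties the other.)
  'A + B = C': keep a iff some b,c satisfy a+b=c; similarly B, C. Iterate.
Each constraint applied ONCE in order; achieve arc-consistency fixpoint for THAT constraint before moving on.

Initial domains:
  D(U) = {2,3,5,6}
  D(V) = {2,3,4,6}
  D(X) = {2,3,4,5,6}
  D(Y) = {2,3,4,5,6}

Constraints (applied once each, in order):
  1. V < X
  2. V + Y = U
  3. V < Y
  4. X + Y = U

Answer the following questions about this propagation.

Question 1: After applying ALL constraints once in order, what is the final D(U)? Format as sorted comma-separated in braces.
Answer: {6}

Derivation:
Constraint 1 (V < X) on D(V)={2,3,4,6} D(X)={2,3,4,5,6}: V {2,3,4,6}->{2,3,4}; X {2,3,4,5,6}->{3,4,5,6}
Constraint 2 (V + Y = U) on D(V)={2,3,4} D(Y)={2,3,4,5,6} D(U)={2,3,5,6}: Y {2,3,4,5,6}->{2,3,4}; U {2,3,5,6}->{5,6}
Constraint 3 (V < Y) on D(V)={2,3,4} D(Y)={2,3,4}: V {2,3,4}->{2,3}; Y {2,3,4}->{3,4}
Constraint 4 (X + Y = U) on D(X)={3,4,5,6} D(Y)={3,4} D(U)={5,6}: X {3,4,5,6}->{3}; Y {3,4}->{3}; U {5,6}->{6}
So after all 4 constraints: D(U) = {6}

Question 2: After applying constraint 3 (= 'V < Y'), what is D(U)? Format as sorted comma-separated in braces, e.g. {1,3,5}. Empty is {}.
Answer: {5,6}

Derivation:
Constraint 1 (V < X) on D(V)={2,3,4,6} D(X)={2,3,4,5,6}: V {2,3,4,6}->{2,3,4}; X {2,3,4,5,6}->{3,4,5,6}
Constraint 2 (V + Y = U) on D(V)={2,3,4} D(Y)={2,3,4,5,6} D(U)={2,3,5,6}: Y {2,3,4,5,6}->{2,3,4}; U {2,3,5,6}->{5,6}
Constraint 3 (V < Y) on D(V)={2,3,4} D(Y)={2,3,4}: V {2,3,4}->{2,3}; Y {2,3,4}->{3,4}
So after constraint 3: D(U) = {5,6}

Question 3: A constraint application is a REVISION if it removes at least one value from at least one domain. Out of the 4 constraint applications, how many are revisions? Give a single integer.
Constraint 1 (V < X) on D(V)={2,3,4,6} D(X)={2,3,4,5,6}: V {2,3,4,6}->{2,3,4}; X {2,3,4,5,6}->{3,4,5,6} => REVISION
Constraint 2 (V + Y = U) on D(V)={2,3,4} D(Y)={2,3,4,5,6} D(U)={2,3,5,6}: Y {2,3,4,5,6}->{2,3,4}; U {2,3,5,6}->{5,6} => REVISION
Constraint 3 (V < Y) on D(V)={2,3,4} D(Y)={2,3,4}: V {2,3,4}->{2,3}; Y {2,3,4}->{3,4} => REVISION
Constraint 4 (X + Y = U) on D(X)={3,4,5,6} D(Y)={3,4} D(U)={5,6}: X {3,4,5,6}->{3}; Y {3,4}->{3}; U {5,6}->{6} => REVISION
Total revisions = 4

Answer: 4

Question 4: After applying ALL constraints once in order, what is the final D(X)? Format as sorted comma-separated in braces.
Constraint 1 (V < X) on D(V)={2,3,4,6} D(X)={2,3,4,5,6}: V {2,3,4,6}->{2,3,4}; X {2,3,4,5,6}->{3,4,5,6}
Constraint 2 (V + Y = U) on D(V)={2,3,4} D(Y)={2,3,4,5,6} D(U)={2,3,5,6}: Y {2,3,4,5,6}->{2,3,4}; U {2,3,5,6}->{5,6}
Constraint 3 (V < Y) on D(V)={2,3,4} D(Y)={2,3,4}: V {2,3,4}->{2,3}; Y {2,3,4}->{3,4}
Constraint 4 (X + Y = U) on D(X)={3,4,5,6} D(Y)={3,4} D(U)={5,6}: X {3,4,5,6}->{3}; Y {3,4}->{3}; U {5,6}->{6}
So after all 4 constraints: D(X) = {3}

Answer: {3}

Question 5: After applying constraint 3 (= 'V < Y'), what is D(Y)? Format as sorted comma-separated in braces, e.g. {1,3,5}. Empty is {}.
Constraint 1 (V < X) on D(V)={2,3,4,6} D(X)={2,3,4,5,6}: V {2,3,4,6}->{2,3,4}; X {2,3,4,5,6}->{3,4,5,6}
Constraint 2 (V + Y = U) on D(V)={2,3,4} D(Y)={2,3,4,5,6} D(U)={2,3,5,6}: Y {2,3,4,5,6}->{2,3,4}; U {2,3,5,6}->{5,6}
Constraint 3 (V < Y) on D(V)={2,3,4} D(Y)={2,3,4}: V {2,3,4}->{2,3}; Y {2,3,4}->{3,4}
So after constraint 3: D(Y) = {3,4}

Answer: {3,4}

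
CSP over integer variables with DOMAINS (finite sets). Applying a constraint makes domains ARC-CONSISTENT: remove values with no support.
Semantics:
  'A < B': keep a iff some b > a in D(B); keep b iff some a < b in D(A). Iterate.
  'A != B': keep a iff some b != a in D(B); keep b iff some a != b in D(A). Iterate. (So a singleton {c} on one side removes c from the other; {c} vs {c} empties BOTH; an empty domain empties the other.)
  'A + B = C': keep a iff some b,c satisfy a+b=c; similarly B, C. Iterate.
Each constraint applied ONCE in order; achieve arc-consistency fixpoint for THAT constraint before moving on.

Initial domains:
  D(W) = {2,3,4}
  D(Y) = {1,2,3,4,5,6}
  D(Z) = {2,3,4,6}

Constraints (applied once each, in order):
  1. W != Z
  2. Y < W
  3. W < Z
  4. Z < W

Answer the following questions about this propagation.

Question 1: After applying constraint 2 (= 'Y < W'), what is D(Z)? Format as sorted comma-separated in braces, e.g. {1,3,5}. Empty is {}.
Constraint 1 (W != Z) on D(W)={2,3,4} D(Z)={2,3,4,6}: no change
Constraint 2 (Y < W) on D(Y)={1,2,3,4,5,6} D(W)={2,3,4}: Y {1,2,3,4,5,6}->{1,2,3}
So after constraint 2: D(Z) = {2,3,4,6}

Answer: {2,3,4,6}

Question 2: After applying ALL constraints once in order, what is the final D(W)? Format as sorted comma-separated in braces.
Answer: {4}

Derivation:
Constraint 1 (W != Z) on D(W)={2,3,4} D(Z)={2,3,4,6}: no change
Constraint 2 (Y < W) on D(Y)={1,2,3,4,5,6} D(W)={2,3,4}: Y {1,2,3,4,5,6}->{1,2,3}
Constraint 3 (W < Z) on D(W)={2,3,4} D(Z)={2,3,4,6}: Z {2,3,4,6}->{3,4,6}
Constraint 4 (Z < W) on D(Z)={3,4,6} D(W)={2,3,4}: Z {3,4,6}->{3}; W {2,3,4}->{4}
So after all 4 constraints: D(W) = {4}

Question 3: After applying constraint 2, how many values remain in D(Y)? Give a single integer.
Answer: 3

Derivation:
Constraint 1 (W != Z) on D(W)={2,3,4} D(Z)={2,3,4,6}: no change
Constraint 2 (Y < W) on D(Y)={1,2,3,4,5,6} D(W)={2,3,4}: Y {1,2,3,4,5,6}->{1,2,3}
So after constraint 2: D(Y)={1,2,3}, size = 3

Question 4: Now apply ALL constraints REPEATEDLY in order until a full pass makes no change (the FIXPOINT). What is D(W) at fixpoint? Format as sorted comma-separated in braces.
Answer: {}

Derivation:
pass 0 (initial): D(W)={2,3,4}
pass 1: W {2,3,4}->{4}; Y {1,2,3,4,5,6}->{1,2,3}; Z {2,3,4,6}->{3}
pass 2: W {4}->{}; Z {3}->{}
pass 3: Y {1,2,3}->{}
pass 4: no change
Fixpoint after 4 passes: D(W) = {}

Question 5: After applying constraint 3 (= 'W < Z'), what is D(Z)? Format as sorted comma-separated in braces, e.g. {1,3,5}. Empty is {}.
Answer: {3,4,6}

Derivation:
Constraint 1 (W != Z) on D(W)={2,3,4} D(Z)={2,3,4,6}: no change
Constraint 2 (Y < W) on D(Y)={1,2,3,4,5,6} D(W)={2,3,4}: Y {1,2,3,4,5,6}->{1,2,3}
Constraint 3 (W < Z) on D(W)={2,3,4} D(Z)={2,3,4,6}: Z {2,3,4,6}->{3,4,6}
So after constraint 3: D(Z) = {3,4,6}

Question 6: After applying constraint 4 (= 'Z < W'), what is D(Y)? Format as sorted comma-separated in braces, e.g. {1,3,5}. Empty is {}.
Constraint 1 (W != Z) on D(W)={2,3,4} D(Z)={2,3,4,6}: no change
Constraint 2 (Y < W) on D(Y)={1,2,3,4,5,6} D(W)={2,3,4}: Y {1,2,3,4,5,6}->{1,2,3}
Constraint 3 (W < Z) on D(W)={2,3,4} D(Z)={2,3,4,6}: Z {2,3,4,6}->{3,4,6}
Constraint 4 (Z < W) on D(Z)={3,4,6} D(W)={2,3,4}: Z {3,4,6}->{3}; W {2,3,4}->{4}
So after constraint 4: D(Y) = {1,2,3}

Answer: {1,2,3}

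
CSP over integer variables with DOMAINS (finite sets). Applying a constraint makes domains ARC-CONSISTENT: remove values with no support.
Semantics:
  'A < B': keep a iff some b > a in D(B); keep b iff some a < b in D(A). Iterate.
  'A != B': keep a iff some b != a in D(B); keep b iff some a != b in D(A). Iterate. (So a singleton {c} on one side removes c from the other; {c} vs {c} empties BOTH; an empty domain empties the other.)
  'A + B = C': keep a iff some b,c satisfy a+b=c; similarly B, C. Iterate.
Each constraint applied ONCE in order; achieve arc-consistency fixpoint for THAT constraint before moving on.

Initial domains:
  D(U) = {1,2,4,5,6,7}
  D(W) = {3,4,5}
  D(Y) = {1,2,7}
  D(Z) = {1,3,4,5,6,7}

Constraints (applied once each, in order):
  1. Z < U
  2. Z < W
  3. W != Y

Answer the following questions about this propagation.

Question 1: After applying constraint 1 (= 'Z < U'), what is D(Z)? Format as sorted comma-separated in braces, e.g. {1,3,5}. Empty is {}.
Constraint 1 (Z < U) on D(Z)={1,3,4,5,6,7} D(U)={1,2,4,5,6,7}: Z {1,3,4,5,6,7}->{1,3,4,5,6}; U {1,2,4,5,6,7}->{2,4,5,6,7}
So after constraint 1: D(Z) = {1,3,4,5,6}

Answer: {1,3,4,5,6}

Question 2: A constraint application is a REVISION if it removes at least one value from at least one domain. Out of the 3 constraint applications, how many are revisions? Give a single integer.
Answer: 2

Derivation:
Constraint 1 (Z < U) on D(Z)={1,3,4,5,6,7} D(U)={1,2,4,5,6,7}: Z {1,3,4,5,6,7}->{1,3,4,5,6}; U {1,2,4,5,6,7}->{2,4,5,6,7} => REVISION
Constraint 2 (Z < W) on D(Z)={1,3,4,5,6} D(W)={3,4,5}: Z {1,3,4,5,6}->{1,3,4} => REVISION
Constraint 3 (W != Y) on D(W)={3,4,5} D(Y)={1,2,7}: no change => not a revision
Total revisions = 2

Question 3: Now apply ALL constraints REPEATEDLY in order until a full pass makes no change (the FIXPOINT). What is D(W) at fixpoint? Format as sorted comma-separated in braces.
Answer: {3,4,5}

Derivation:
pass 0 (initial): D(W)={3,4,5}
pass 1: U {1,2,4,5,6,7}->{2,4,5,6,7}; Z {1,3,4,5,6,7}->{1,3,4}
pass 2: no change
Fixpoint after 2 passes: D(W) = {3,4,5}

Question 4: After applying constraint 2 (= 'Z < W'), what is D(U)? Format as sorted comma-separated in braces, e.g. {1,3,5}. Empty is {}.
Constraint 1 (Z < U) on D(Z)={1,3,4,5,6,7} D(U)={1,2,4,5,6,7}: Z {1,3,4,5,6,7}->{1,3,4,5,6}; U {1,2,4,5,6,7}->{2,4,5,6,7}
Constraint 2 (Z < W) on D(Z)={1,3,4,5,6} D(W)={3,4,5}: Z {1,3,4,5,6}->{1,3,4}
So after constraint 2: D(U) = {2,4,5,6,7}

Answer: {2,4,5,6,7}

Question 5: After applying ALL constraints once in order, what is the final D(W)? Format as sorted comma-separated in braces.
Answer: {3,4,5}

Derivation:
Constraint 1 (Z < U) on D(Z)={1,3,4,5,6,7} D(U)={1,2,4,5,6,7}: Z {1,3,4,5,6,7}->{1,3,4,5,6}; U {1,2,4,5,6,7}->{2,4,5,6,7}
Constraint 2 (Z < W) on D(Z)={1,3,4,5,6} D(W)={3,4,5}: Z {1,3,4,5,6}->{1,3,4}
Constraint 3 (W != Y) on D(W)={3,4,5} D(Y)={1,2,7}: no change
So after all 3 constraints: D(W) = {3,4,5}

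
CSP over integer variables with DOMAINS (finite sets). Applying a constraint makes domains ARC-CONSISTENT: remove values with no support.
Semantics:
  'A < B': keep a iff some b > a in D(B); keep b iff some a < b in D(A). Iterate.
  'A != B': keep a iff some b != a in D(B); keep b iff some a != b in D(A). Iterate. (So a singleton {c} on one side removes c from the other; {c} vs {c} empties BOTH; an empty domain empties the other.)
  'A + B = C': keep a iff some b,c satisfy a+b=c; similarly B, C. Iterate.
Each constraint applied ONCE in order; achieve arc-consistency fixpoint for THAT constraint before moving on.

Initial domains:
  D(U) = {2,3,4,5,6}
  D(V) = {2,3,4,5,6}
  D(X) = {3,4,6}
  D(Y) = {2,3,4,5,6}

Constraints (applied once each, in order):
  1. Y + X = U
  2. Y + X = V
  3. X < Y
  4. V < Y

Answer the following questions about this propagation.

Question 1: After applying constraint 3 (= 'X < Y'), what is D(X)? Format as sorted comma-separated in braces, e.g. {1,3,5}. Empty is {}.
Answer: {}

Derivation:
Constraint 1 (Y + X = U) on D(Y)={2,3,4,5,6} D(X)={3,4,6} D(U)={2,3,4,5,6}: Y {2,3,4,5,6}->{2,3}; X {3,4,6}->{3,4}; U {2,3,4,5,6}->{5,6}
Constraint 2 (Y + X = V) on D(Y)={2,3} D(X)={3,4} D(V)={2,3,4,5,6}: V {2,3,4,5,6}->{5,6}
Constraint 3 (X < Y) on D(X)={3,4} D(Y)={2,3}: X {3,4}->{}; Y {2,3}->{}
So after constraint 3: D(X) = {}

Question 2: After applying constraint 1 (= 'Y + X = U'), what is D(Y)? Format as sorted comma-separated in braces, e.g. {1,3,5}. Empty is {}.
Answer: {2,3}

Derivation:
Constraint 1 (Y + X = U) on D(Y)={2,3,4,5,6} D(X)={3,4,6} D(U)={2,3,4,5,6}: Y {2,3,4,5,6}->{2,3}; X {3,4,6}->{3,4}; U {2,3,4,5,6}->{5,6}
So after constraint 1: D(Y) = {2,3}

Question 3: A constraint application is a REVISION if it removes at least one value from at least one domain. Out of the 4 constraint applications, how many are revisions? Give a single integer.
Answer: 4

Derivation:
Constraint 1 (Y + X = U) on D(Y)={2,3,4,5,6} D(X)={3,4,6} D(U)={2,3,4,5,6}: Y {2,3,4,5,6}->{2,3}; X {3,4,6}->{3,4}; U {2,3,4,5,6}->{5,6} => REVISION
Constraint 2 (Y + X = V) on D(Y)={2,3} D(X)={3,4} D(V)={2,3,4,5,6}: V {2,3,4,5,6}->{5,6} => REVISION
Constraint 3 (X < Y) on D(X)={3,4} D(Y)={2,3}: X {3,4}->{}; Y {2,3}->{} => REVISION
Constraint 4 (V < Y) on D(V)={5,6} D(Y)={}: V {5,6}->{} => REVISION
Total revisions = 4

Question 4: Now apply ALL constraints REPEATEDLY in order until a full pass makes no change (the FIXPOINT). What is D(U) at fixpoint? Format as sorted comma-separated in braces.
Answer: {}

Derivation:
pass 0 (initial): D(U)={2,3,4,5,6}
pass 1: U {2,3,4,5,6}->{5,6}; V {2,3,4,5,6}->{}; X {3,4,6}->{}; Y {2,3,4,5,6}->{}
pass 2: U {5,6}->{}
pass 3: no change
Fixpoint after 3 passes: D(U) = {}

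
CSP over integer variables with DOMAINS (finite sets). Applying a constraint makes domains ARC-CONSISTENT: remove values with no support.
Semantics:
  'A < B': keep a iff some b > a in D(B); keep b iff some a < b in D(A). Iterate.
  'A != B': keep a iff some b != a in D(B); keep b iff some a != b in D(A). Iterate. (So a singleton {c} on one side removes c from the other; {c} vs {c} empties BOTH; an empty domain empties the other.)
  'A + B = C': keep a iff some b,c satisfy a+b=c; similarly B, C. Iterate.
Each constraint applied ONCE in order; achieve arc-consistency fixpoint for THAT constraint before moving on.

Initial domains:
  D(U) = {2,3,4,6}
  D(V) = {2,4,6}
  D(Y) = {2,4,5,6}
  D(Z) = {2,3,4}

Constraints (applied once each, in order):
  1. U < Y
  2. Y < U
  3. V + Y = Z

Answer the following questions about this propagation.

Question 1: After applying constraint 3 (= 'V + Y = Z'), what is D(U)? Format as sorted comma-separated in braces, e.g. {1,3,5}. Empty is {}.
Constraint 1 (U < Y) on D(U)={2,3,4,6} D(Y)={2,4,5,6}: U {2,3,4,6}->{2,3,4}; Y {2,4,5,6}->{4,5,6}
Constraint 2 (Y < U) on D(Y)={4,5,6} D(U)={2,3,4}: Y {4,5,6}->{}; U {2,3,4}->{}
Constraint 3 (V + Y = Z) on D(V)={2,4,6} D(Y)={} D(Z)={2,3,4}: V {2,4,6}->{}; Z {2,3,4}->{}
So after constraint 3: D(U) = {}

Answer: {}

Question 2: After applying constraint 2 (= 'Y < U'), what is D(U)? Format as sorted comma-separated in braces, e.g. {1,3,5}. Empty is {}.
Constraint 1 (U < Y) on D(U)={2,3,4,6} D(Y)={2,4,5,6}: U {2,3,4,6}->{2,3,4}; Y {2,4,5,6}->{4,5,6}
Constraint 2 (Y < U) on D(Y)={4,5,6} D(U)={2,3,4}: Y {4,5,6}->{}; U {2,3,4}->{}
So after constraint 2: D(U) = {}

Answer: {}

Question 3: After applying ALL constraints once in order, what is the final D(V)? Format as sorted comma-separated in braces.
Answer: {}

Derivation:
Constraint 1 (U < Y) on D(U)={2,3,4,6} D(Y)={2,4,5,6}: U {2,3,4,6}->{2,3,4}; Y {2,4,5,6}->{4,5,6}
Constraint 2 (Y < U) on D(Y)={4,5,6} D(U)={2,3,4}: Y {4,5,6}->{}; U {2,3,4}->{}
Constraint 3 (V + Y = Z) on D(V)={2,4,6} D(Y)={} D(Z)={2,3,4}: V {2,4,6}->{}; Z {2,3,4}->{}
So after all 3 constraints: D(V) = {}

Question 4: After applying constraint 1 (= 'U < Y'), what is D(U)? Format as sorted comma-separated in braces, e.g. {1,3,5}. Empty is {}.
Answer: {2,3,4}

Derivation:
Constraint 1 (U < Y) on D(U)={2,3,4,6} D(Y)={2,4,5,6}: U {2,3,4,6}->{2,3,4}; Y {2,4,5,6}->{4,5,6}
So after constraint 1: D(U) = {2,3,4}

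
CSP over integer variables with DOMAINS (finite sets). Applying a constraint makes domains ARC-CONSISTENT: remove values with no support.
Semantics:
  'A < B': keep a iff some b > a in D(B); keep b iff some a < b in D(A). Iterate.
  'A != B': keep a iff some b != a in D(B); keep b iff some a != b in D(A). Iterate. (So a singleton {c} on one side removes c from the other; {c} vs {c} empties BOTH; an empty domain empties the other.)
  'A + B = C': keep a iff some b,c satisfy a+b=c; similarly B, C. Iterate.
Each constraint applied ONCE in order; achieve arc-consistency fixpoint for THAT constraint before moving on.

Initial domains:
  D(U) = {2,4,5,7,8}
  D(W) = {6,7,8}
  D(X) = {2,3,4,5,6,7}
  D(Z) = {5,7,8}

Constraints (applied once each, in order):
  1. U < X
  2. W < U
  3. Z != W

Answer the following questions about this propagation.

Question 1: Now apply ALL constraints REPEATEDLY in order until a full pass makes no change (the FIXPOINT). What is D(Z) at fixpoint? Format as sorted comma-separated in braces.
Answer: {}

Derivation:
pass 0 (initial): D(Z)={5,7,8}
pass 1: U {2,4,5,7,8}->{}; W {6,7,8}->{}; X {2,3,4,5,6,7}->{3,4,5,6,7}; Z {5,7,8}->{}
pass 2: X {3,4,5,6,7}->{}
pass 3: no change
Fixpoint after 3 passes: D(Z) = {}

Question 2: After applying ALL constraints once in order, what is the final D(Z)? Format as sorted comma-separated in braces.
Answer: {}

Derivation:
Constraint 1 (U < X) on D(U)={2,4,5,7,8} D(X)={2,3,4,5,6,7}: U {2,4,5,7,8}->{2,4,5}; X {2,3,4,5,6,7}->{3,4,5,6,7}
Constraint 2 (W < U) on D(W)={6,7,8} D(U)={2,4,5}: W {6,7,8}->{}; U {2,4,5}->{}
Constraint 3 (Z != W) on D(Z)={5,7,8} D(W)={}: Z {5,7,8}->{}
So after all 3 constraints: D(Z) = {}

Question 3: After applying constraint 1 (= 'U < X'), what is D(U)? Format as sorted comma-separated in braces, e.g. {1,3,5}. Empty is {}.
Constraint 1 (U < X) on D(U)={2,4,5,7,8} D(X)={2,3,4,5,6,7}: U {2,4,5,7,8}->{2,4,5}; X {2,3,4,5,6,7}->{3,4,5,6,7}
So after constraint 1: D(U) = {2,4,5}

Answer: {2,4,5}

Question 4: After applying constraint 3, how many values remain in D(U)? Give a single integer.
Constraint 1 (U < X) on D(U)={2,4,5,7,8} D(X)={2,3,4,5,6,7}: U {2,4,5,7,8}->{2,4,5}; X {2,3,4,5,6,7}->{3,4,5,6,7}
Constraint 2 (W < U) on D(W)={6,7,8} D(U)={2,4,5}: W {6,7,8}->{}; U {2,4,5}->{}
Constraint 3 (Z != W) on D(Z)={5,7,8} D(W)={}: Z {5,7,8}->{}
So after constraint 3: D(U)={}, size = 0

Answer: 0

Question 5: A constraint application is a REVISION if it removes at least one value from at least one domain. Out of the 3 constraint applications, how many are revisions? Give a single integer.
Answer: 3

Derivation:
Constraint 1 (U < X) on D(U)={2,4,5,7,8} D(X)={2,3,4,5,6,7}: U {2,4,5,7,8}->{2,4,5}; X {2,3,4,5,6,7}->{3,4,5,6,7} => REVISION
Constraint 2 (W < U) on D(W)={6,7,8} D(U)={2,4,5}: W {6,7,8}->{}; U {2,4,5}->{} => REVISION
Constraint 3 (Z != W) on D(Z)={5,7,8} D(W)={}: Z {5,7,8}->{} => REVISION
Total revisions = 3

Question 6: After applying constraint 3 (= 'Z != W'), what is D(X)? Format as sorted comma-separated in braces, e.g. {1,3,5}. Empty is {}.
Constraint 1 (U < X) on D(U)={2,4,5,7,8} D(X)={2,3,4,5,6,7}: U {2,4,5,7,8}->{2,4,5}; X {2,3,4,5,6,7}->{3,4,5,6,7}
Constraint 2 (W < U) on D(W)={6,7,8} D(U)={2,4,5}: W {6,7,8}->{}; U {2,4,5}->{}
Constraint 3 (Z != W) on D(Z)={5,7,8} D(W)={}: Z {5,7,8}->{}
So after constraint 3: D(X) = {3,4,5,6,7}

Answer: {3,4,5,6,7}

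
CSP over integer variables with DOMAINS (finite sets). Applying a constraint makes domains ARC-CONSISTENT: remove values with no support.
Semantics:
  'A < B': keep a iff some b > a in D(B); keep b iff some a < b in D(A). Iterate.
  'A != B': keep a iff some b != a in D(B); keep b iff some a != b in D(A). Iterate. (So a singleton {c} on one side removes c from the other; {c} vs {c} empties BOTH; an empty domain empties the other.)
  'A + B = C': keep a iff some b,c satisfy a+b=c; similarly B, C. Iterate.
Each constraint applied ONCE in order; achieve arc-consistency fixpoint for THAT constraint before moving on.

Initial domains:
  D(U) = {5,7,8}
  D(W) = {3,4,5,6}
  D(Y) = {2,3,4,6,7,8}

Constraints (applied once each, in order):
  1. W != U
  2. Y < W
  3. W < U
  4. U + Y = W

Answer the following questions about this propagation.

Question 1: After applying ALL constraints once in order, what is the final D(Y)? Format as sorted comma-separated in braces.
Constraint 1 (W != U) on D(W)={3,4,5,6} D(U)={5,7,8}: no change
Constraint 2 (Y < W) on D(Y)={2,3,4,6,7,8} D(W)={3,4,5,6}: Y {2,3,4,6,7,8}->{2,3,4}
Constraint 3 (W < U) on D(W)={3,4,5,6} D(U)={5,7,8}: no change
Constraint 4 (U + Y = W) on D(U)={5,7,8} D(Y)={2,3,4} D(W)={3,4,5,6}: U {5,7,8}->{}; Y {2,3,4}->{}; W {3,4,5,6}->{}
So after all 4 constraints: D(Y) = {}

Answer: {}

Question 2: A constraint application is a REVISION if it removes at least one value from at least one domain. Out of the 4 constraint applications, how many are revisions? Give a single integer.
Answer: 2

Derivation:
Constraint 1 (W != U) on D(W)={3,4,5,6} D(U)={5,7,8}: no change => not a revision
Constraint 2 (Y < W) on D(Y)={2,3,4,6,7,8} D(W)={3,4,5,6}: Y {2,3,4,6,7,8}->{2,3,4} => REVISION
Constraint 3 (W < U) on D(W)={3,4,5,6} D(U)={5,7,8}: no change => not a revision
Constraint 4 (U + Y = W) on D(U)={5,7,8} D(Y)={2,3,4} D(W)={3,4,5,6}: U {5,7,8}->{}; Y {2,3,4}->{}; W {3,4,5,6}->{} => REVISION
Total revisions = 2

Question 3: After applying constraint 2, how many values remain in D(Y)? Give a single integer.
Answer: 3

Derivation:
Constraint 1 (W != U) on D(W)={3,4,5,6} D(U)={5,7,8}: no change
Constraint 2 (Y < W) on D(Y)={2,3,4,6,7,8} D(W)={3,4,5,6}: Y {2,3,4,6,7,8}->{2,3,4}
So after constraint 2: D(Y)={2,3,4}, size = 3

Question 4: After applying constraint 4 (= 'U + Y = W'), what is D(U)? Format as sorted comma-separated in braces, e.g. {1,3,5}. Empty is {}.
Constraint 1 (W != U) on D(W)={3,4,5,6} D(U)={5,7,8}: no change
Constraint 2 (Y < W) on D(Y)={2,3,4,6,7,8} D(W)={3,4,5,6}: Y {2,3,4,6,7,8}->{2,3,4}
Constraint 3 (W < U) on D(W)={3,4,5,6} D(U)={5,7,8}: no change
Constraint 4 (U + Y = W) on D(U)={5,7,8} D(Y)={2,3,4} D(W)={3,4,5,6}: U {5,7,8}->{}; Y {2,3,4}->{}; W {3,4,5,6}->{}
So after constraint 4: D(U) = {}

Answer: {}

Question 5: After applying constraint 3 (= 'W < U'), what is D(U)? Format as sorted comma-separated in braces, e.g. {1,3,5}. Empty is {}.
Constraint 1 (W != U) on D(W)={3,4,5,6} D(U)={5,7,8}: no change
Constraint 2 (Y < W) on D(Y)={2,3,4,6,7,8} D(W)={3,4,5,6}: Y {2,3,4,6,7,8}->{2,3,4}
Constraint 3 (W < U) on D(W)={3,4,5,6} D(U)={5,7,8}: no change
So after constraint 3: D(U) = {5,7,8}

Answer: {5,7,8}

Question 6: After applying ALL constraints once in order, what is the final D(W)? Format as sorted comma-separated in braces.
Answer: {}

Derivation:
Constraint 1 (W != U) on D(W)={3,4,5,6} D(U)={5,7,8}: no change
Constraint 2 (Y < W) on D(Y)={2,3,4,6,7,8} D(W)={3,4,5,6}: Y {2,3,4,6,7,8}->{2,3,4}
Constraint 3 (W < U) on D(W)={3,4,5,6} D(U)={5,7,8}: no change
Constraint 4 (U + Y = W) on D(U)={5,7,8} D(Y)={2,3,4} D(W)={3,4,5,6}: U {5,7,8}->{}; Y {2,3,4}->{}; W {3,4,5,6}->{}
So after all 4 constraints: D(W) = {}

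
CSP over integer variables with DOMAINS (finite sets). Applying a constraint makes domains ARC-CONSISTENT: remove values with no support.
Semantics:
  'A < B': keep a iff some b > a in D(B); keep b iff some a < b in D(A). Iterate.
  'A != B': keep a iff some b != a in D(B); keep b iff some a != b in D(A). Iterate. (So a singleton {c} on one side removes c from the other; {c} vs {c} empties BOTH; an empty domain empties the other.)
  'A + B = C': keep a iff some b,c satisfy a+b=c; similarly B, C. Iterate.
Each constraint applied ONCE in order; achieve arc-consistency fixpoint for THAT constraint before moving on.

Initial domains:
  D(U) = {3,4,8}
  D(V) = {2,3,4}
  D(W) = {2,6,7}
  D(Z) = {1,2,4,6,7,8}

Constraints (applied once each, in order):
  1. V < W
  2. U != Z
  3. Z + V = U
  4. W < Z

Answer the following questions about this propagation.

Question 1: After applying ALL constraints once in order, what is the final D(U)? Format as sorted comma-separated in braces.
Answer: {3,4,8}

Derivation:
Constraint 1 (V < W) on D(V)={2,3,4} D(W)={2,6,7}: W {2,6,7}->{6,7}
Constraint 2 (U != Z) on D(U)={3,4,8} D(Z)={1,2,4,6,7,8}: no change
Constraint 3 (Z + V = U) on D(Z)={1,2,4,6,7,8} D(V)={2,3,4} D(U)={3,4,8}: Z {1,2,4,6,7,8}->{1,2,4,6}
Constraint 4 (W < Z) on D(W)={6,7} D(Z)={1,2,4,6}: W {6,7}->{}; Z {1,2,4,6}->{}
So after all 4 constraints: D(U) = {3,4,8}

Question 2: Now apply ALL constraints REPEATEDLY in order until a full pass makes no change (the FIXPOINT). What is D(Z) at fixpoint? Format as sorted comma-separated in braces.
Answer: {}

Derivation:
pass 0 (initial): D(Z)={1,2,4,6,7,8}
pass 1: W {2,6,7}->{}; Z {1,2,4,6,7,8}->{}
pass 2: U {3,4,8}->{}; V {2,3,4}->{}
pass 3: no change
Fixpoint after 3 passes: D(Z) = {}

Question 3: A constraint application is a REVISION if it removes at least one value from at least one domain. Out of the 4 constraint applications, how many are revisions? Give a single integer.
Constraint 1 (V < W) on D(V)={2,3,4} D(W)={2,6,7}: W {2,6,7}->{6,7} => REVISION
Constraint 2 (U != Z) on D(U)={3,4,8} D(Z)={1,2,4,6,7,8}: no change => not a revision
Constraint 3 (Z + V = U) on D(Z)={1,2,4,6,7,8} D(V)={2,3,4} D(U)={3,4,8}: Z {1,2,4,6,7,8}->{1,2,4,6} => REVISION
Constraint 4 (W < Z) on D(W)={6,7} D(Z)={1,2,4,6}: W {6,7}->{}; Z {1,2,4,6}->{} => REVISION
Total revisions = 3

Answer: 3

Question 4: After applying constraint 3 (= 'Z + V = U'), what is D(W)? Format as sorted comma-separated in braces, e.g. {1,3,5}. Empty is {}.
Answer: {6,7}

Derivation:
Constraint 1 (V < W) on D(V)={2,3,4} D(W)={2,6,7}: W {2,6,7}->{6,7}
Constraint 2 (U != Z) on D(U)={3,4,8} D(Z)={1,2,4,6,7,8}: no change
Constraint 3 (Z + V = U) on D(Z)={1,2,4,6,7,8} D(V)={2,3,4} D(U)={3,4,8}: Z {1,2,4,6,7,8}->{1,2,4,6}
So after constraint 3: D(W) = {6,7}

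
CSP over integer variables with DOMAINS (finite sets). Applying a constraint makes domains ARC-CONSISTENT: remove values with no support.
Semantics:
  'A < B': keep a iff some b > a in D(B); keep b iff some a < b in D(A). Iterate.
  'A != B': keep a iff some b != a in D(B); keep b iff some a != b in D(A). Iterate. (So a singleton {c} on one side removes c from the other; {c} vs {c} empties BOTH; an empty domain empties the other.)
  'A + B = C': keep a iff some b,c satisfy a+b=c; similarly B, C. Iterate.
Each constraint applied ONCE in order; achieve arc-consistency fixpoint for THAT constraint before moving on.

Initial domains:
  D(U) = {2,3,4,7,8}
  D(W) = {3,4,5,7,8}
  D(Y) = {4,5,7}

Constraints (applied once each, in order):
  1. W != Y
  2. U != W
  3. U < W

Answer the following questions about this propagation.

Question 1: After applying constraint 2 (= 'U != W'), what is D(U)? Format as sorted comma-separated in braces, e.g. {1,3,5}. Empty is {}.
Answer: {2,3,4,7,8}

Derivation:
Constraint 1 (W != Y) on D(W)={3,4,5,7,8} D(Y)={4,5,7}: no change
Constraint 2 (U != W) on D(U)={2,3,4,7,8} D(W)={3,4,5,7,8}: no change
So after constraint 2: D(U) = {2,3,4,7,8}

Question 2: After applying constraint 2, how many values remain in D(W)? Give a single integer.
Answer: 5

Derivation:
Constraint 1 (W != Y) on D(W)={3,4,5,7,8} D(Y)={4,5,7}: no change
Constraint 2 (U != W) on D(U)={2,3,4,7,8} D(W)={3,4,5,7,8}: no change
So after constraint 2: D(W)={3,4,5,7,8}, size = 5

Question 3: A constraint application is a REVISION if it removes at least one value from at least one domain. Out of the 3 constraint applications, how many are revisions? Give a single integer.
Constraint 1 (W != Y) on D(W)={3,4,5,7,8} D(Y)={4,5,7}: no change => not a revision
Constraint 2 (U != W) on D(U)={2,3,4,7,8} D(W)={3,4,5,7,8}: no change => not a revision
Constraint 3 (U < W) on D(U)={2,3,4,7,8} D(W)={3,4,5,7,8}: U {2,3,4,7,8}->{2,3,4,7} => REVISION
Total revisions = 1

Answer: 1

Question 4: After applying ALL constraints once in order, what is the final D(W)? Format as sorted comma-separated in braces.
Answer: {3,4,5,7,8}

Derivation:
Constraint 1 (W != Y) on D(W)={3,4,5,7,8} D(Y)={4,5,7}: no change
Constraint 2 (U != W) on D(U)={2,3,4,7,8} D(W)={3,4,5,7,8}: no change
Constraint 3 (U < W) on D(U)={2,3,4,7,8} D(W)={3,4,5,7,8}: U {2,3,4,7,8}->{2,3,4,7}
So after all 3 constraints: D(W) = {3,4,5,7,8}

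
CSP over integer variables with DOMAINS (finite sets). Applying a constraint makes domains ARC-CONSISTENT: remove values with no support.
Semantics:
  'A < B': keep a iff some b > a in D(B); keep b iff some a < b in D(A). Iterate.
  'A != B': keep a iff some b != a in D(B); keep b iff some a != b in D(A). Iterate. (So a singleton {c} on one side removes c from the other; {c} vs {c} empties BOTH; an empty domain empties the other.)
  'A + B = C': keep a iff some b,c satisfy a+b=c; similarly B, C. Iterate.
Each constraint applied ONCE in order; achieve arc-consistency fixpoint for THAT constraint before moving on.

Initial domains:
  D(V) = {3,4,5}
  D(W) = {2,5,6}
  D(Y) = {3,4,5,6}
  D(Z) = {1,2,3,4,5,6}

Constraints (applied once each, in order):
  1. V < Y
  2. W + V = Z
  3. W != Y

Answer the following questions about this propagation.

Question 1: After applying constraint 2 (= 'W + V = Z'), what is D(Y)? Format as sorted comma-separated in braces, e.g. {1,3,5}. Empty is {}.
Answer: {4,5,6}

Derivation:
Constraint 1 (V < Y) on D(V)={3,4,5} D(Y)={3,4,5,6}: Y {3,4,5,6}->{4,5,6}
Constraint 2 (W + V = Z) on D(W)={2,5,6} D(V)={3,4,5} D(Z)={1,2,3,4,5,6}: W {2,5,6}->{2}; V {3,4,5}->{3,4}; Z {1,2,3,4,5,6}->{5,6}
So after constraint 2: D(Y) = {4,5,6}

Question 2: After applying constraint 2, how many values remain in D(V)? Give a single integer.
Answer: 2

Derivation:
Constraint 1 (V < Y) on D(V)={3,4,5} D(Y)={3,4,5,6}: Y {3,4,5,6}->{4,5,6}
Constraint 2 (W + V = Z) on D(W)={2,5,6} D(V)={3,4,5} D(Z)={1,2,3,4,5,6}: W {2,5,6}->{2}; V {3,4,5}->{3,4}; Z {1,2,3,4,5,6}->{5,6}
So after constraint 2: D(V)={3,4}, size = 2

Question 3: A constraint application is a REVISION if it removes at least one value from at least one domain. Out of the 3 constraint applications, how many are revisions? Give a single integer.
Constraint 1 (V < Y) on D(V)={3,4,5} D(Y)={3,4,5,6}: Y {3,4,5,6}->{4,5,6} => REVISION
Constraint 2 (W + V = Z) on D(W)={2,5,6} D(V)={3,4,5} D(Z)={1,2,3,4,5,6}: W {2,5,6}->{2}; V {3,4,5}->{3,4}; Z {1,2,3,4,5,6}->{5,6} => REVISION
Constraint 3 (W != Y) on D(W)={2} D(Y)={4,5,6}: no change => not a revision
Total revisions = 2

Answer: 2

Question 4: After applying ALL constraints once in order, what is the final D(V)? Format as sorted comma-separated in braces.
Answer: {3,4}

Derivation:
Constraint 1 (V < Y) on D(V)={3,4,5} D(Y)={3,4,5,6}: Y {3,4,5,6}->{4,5,6}
Constraint 2 (W + V = Z) on D(W)={2,5,6} D(V)={3,4,5} D(Z)={1,2,3,4,5,6}: W {2,5,6}->{2}; V {3,4,5}->{3,4}; Z {1,2,3,4,5,6}->{5,6}
Constraint 3 (W != Y) on D(W)={2} D(Y)={4,5,6}: no change
So after all 3 constraints: D(V) = {3,4}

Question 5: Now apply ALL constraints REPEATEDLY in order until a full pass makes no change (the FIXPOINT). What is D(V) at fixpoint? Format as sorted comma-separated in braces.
pass 0 (initial): D(V)={3,4,5}
pass 1: V {3,4,5}->{3,4}; W {2,5,6}->{2}; Y {3,4,5,6}->{4,5,6}; Z {1,2,3,4,5,6}->{5,6}
pass 2: no change
Fixpoint after 2 passes: D(V) = {3,4}

Answer: {3,4}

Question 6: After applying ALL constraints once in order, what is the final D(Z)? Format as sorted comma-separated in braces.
Answer: {5,6}

Derivation:
Constraint 1 (V < Y) on D(V)={3,4,5} D(Y)={3,4,5,6}: Y {3,4,5,6}->{4,5,6}
Constraint 2 (W + V = Z) on D(W)={2,5,6} D(V)={3,4,5} D(Z)={1,2,3,4,5,6}: W {2,5,6}->{2}; V {3,4,5}->{3,4}; Z {1,2,3,4,5,6}->{5,6}
Constraint 3 (W != Y) on D(W)={2} D(Y)={4,5,6}: no change
So after all 3 constraints: D(Z) = {5,6}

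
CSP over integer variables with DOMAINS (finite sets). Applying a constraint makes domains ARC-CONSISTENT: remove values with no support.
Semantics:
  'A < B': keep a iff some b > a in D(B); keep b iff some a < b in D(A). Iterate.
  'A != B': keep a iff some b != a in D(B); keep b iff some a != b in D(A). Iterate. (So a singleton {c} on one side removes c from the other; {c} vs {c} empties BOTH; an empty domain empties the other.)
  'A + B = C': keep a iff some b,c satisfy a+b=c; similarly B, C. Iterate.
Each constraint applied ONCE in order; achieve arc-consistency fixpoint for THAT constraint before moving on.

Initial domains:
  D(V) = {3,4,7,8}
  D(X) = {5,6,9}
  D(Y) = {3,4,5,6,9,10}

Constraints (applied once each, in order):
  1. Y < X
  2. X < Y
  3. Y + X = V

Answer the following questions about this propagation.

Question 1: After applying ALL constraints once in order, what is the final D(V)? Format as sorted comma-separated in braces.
Constraint 1 (Y < X) on D(Y)={3,4,5,6,9,10} D(X)={5,6,9}: Y {3,4,5,6,9,10}->{3,4,5,6}
Constraint 2 (X < Y) on D(X)={5,6,9} D(Y)={3,4,5,6}: X {5,6,9}->{5}; Y {3,4,5,6}->{6}
Constraint 3 (Y + X = V) on D(Y)={6} D(X)={5} D(V)={3,4,7,8}: Y {6}->{}; X {5}->{}; V {3,4,7,8}->{}
So after all 3 constraints: D(V) = {}

Answer: {}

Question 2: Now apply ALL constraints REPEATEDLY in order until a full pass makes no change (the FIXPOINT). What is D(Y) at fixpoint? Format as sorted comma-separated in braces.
Answer: {}

Derivation:
pass 0 (initial): D(Y)={3,4,5,6,9,10}
pass 1: V {3,4,7,8}->{}; X {5,6,9}->{}; Y {3,4,5,6,9,10}->{}
pass 2: no change
Fixpoint after 2 passes: D(Y) = {}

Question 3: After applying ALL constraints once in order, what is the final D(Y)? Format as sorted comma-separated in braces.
Answer: {}

Derivation:
Constraint 1 (Y < X) on D(Y)={3,4,5,6,9,10} D(X)={5,6,9}: Y {3,4,5,6,9,10}->{3,4,5,6}
Constraint 2 (X < Y) on D(X)={5,6,9} D(Y)={3,4,5,6}: X {5,6,9}->{5}; Y {3,4,5,6}->{6}
Constraint 3 (Y + X = V) on D(Y)={6} D(X)={5} D(V)={3,4,7,8}: Y {6}->{}; X {5}->{}; V {3,4,7,8}->{}
So after all 3 constraints: D(Y) = {}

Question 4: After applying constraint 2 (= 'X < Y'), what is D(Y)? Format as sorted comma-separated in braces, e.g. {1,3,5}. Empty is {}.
Constraint 1 (Y < X) on D(Y)={3,4,5,6,9,10} D(X)={5,6,9}: Y {3,4,5,6,9,10}->{3,4,5,6}
Constraint 2 (X < Y) on D(X)={5,6,9} D(Y)={3,4,5,6}: X {5,6,9}->{5}; Y {3,4,5,6}->{6}
So after constraint 2: D(Y) = {6}

Answer: {6}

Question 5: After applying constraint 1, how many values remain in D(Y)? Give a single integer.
Answer: 4

Derivation:
Constraint 1 (Y < X) on D(Y)={3,4,5,6,9,10} D(X)={5,6,9}: Y {3,4,5,6,9,10}->{3,4,5,6}
So after constraint 1: D(Y)={3,4,5,6}, size = 4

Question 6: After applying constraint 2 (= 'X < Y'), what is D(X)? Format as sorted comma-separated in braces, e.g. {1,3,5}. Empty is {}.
Constraint 1 (Y < X) on D(Y)={3,4,5,6,9,10} D(X)={5,6,9}: Y {3,4,5,6,9,10}->{3,4,5,6}
Constraint 2 (X < Y) on D(X)={5,6,9} D(Y)={3,4,5,6}: X {5,6,9}->{5}; Y {3,4,5,6}->{6}
So after constraint 2: D(X) = {5}

Answer: {5}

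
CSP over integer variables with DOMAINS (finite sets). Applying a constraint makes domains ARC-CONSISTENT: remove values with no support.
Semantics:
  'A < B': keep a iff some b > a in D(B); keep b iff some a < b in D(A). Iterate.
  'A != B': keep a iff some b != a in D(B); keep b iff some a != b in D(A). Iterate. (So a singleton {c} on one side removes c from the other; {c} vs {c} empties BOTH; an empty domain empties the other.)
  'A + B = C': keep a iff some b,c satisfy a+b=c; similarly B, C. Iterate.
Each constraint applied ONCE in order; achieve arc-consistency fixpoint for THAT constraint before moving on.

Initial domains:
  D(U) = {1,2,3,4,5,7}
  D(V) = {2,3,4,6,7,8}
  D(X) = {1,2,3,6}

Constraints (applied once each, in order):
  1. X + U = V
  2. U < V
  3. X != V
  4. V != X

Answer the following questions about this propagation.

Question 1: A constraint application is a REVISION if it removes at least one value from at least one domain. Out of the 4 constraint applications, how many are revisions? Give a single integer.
Constraint 1 (X + U = V) on D(X)={1,2,3,6} D(U)={1,2,3,4,5,7} D(V)={2,3,4,6,7,8}: no change => not a revision
Constraint 2 (U < V) on D(U)={1,2,3,4,5,7} D(V)={2,3,4,6,7,8}: no change => not a revision
Constraint 3 (X != V) on D(X)={1,2,3,6} D(V)={2,3,4,6,7,8}: no change => not a revision
Constraint 4 (V != X) on D(V)={2,3,4,6,7,8} D(X)={1,2,3,6}: no change => not a revision
Total revisions = 0

Answer: 0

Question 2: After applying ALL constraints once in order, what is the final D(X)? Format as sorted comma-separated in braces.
Constraint 1 (X + U = V) on D(X)={1,2,3,6} D(U)={1,2,3,4,5,7} D(V)={2,3,4,6,7,8}: no change
Constraint 2 (U < V) on D(U)={1,2,3,4,5,7} D(V)={2,3,4,6,7,8}: no change
Constraint 3 (X != V) on D(X)={1,2,3,6} D(V)={2,3,4,6,7,8}: no change
Constraint 4 (V != X) on D(V)={2,3,4,6,7,8} D(X)={1,2,3,6}: no change
So after all 4 constraints: D(X) = {1,2,3,6}

Answer: {1,2,3,6}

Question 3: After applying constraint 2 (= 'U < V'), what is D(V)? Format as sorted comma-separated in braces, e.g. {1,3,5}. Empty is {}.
Answer: {2,3,4,6,7,8}

Derivation:
Constraint 1 (X + U = V) on D(X)={1,2,3,6} D(U)={1,2,3,4,5,7} D(V)={2,3,4,6,7,8}: no change
Constraint 2 (U < V) on D(U)={1,2,3,4,5,7} D(V)={2,3,4,6,7,8}: no change
So after constraint 2: D(V) = {2,3,4,6,7,8}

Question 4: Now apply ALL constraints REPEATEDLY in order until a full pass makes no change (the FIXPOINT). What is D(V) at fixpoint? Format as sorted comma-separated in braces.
Answer: {2,3,4,6,7,8}

Derivation:
pass 0 (initial): D(V)={2,3,4,6,7,8}
pass 1: no change
Fixpoint after 1 passes: D(V) = {2,3,4,6,7,8}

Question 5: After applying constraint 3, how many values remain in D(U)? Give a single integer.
Answer: 6

Derivation:
Constraint 1 (X + U = V) on D(X)={1,2,3,6} D(U)={1,2,3,4,5,7} D(V)={2,3,4,6,7,8}: no change
Constraint 2 (U < V) on D(U)={1,2,3,4,5,7} D(V)={2,3,4,6,7,8}: no change
Constraint 3 (X != V) on D(X)={1,2,3,6} D(V)={2,3,4,6,7,8}: no change
So after constraint 3: D(U)={1,2,3,4,5,7}, size = 6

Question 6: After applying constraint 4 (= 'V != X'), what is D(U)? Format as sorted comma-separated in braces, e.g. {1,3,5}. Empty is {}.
Answer: {1,2,3,4,5,7}

Derivation:
Constraint 1 (X + U = V) on D(X)={1,2,3,6} D(U)={1,2,3,4,5,7} D(V)={2,3,4,6,7,8}: no change
Constraint 2 (U < V) on D(U)={1,2,3,4,5,7} D(V)={2,3,4,6,7,8}: no change
Constraint 3 (X != V) on D(X)={1,2,3,6} D(V)={2,3,4,6,7,8}: no change
Constraint 4 (V != X) on D(V)={2,3,4,6,7,8} D(X)={1,2,3,6}: no change
So after constraint 4: D(U) = {1,2,3,4,5,7}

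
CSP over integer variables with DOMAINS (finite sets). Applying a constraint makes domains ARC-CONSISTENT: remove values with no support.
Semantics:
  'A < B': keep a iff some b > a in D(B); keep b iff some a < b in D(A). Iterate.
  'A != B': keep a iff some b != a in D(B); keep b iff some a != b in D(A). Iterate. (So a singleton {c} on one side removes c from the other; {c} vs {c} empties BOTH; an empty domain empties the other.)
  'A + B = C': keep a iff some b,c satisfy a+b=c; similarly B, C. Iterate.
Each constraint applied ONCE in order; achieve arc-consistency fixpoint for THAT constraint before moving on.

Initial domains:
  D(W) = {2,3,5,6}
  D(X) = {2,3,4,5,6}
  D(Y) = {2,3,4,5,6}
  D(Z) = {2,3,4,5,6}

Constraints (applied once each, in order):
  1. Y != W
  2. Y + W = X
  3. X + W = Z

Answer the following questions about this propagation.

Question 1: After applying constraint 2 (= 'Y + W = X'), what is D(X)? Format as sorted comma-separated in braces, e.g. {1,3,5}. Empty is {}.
Answer: {4,5,6}

Derivation:
Constraint 1 (Y != W) on D(Y)={2,3,4,5,6} D(W)={2,3,5,6}: no change
Constraint 2 (Y + W = X) on D(Y)={2,3,4,5,6} D(W)={2,3,5,6} D(X)={2,3,4,5,6}: Y {2,3,4,5,6}->{2,3,4}; W {2,3,5,6}->{2,3}; X {2,3,4,5,6}->{4,5,6}
So after constraint 2: D(X) = {4,5,6}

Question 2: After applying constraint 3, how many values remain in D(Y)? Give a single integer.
Answer: 3

Derivation:
Constraint 1 (Y != W) on D(Y)={2,3,4,5,6} D(W)={2,3,5,6}: no change
Constraint 2 (Y + W = X) on D(Y)={2,3,4,5,6} D(W)={2,3,5,6} D(X)={2,3,4,5,6}: Y {2,3,4,5,6}->{2,3,4}; W {2,3,5,6}->{2,3}; X {2,3,4,5,6}->{4,5,6}
Constraint 3 (X + W = Z) on D(X)={4,5,6} D(W)={2,3} D(Z)={2,3,4,5,6}: X {4,5,6}->{4}; W {2,3}->{2}; Z {2,3,4,5,6}->{6}
So after constraint 3: D(Y)={2,3,4}, size = 3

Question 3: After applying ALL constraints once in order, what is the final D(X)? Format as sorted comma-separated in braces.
Answer: {4}

Derivation:
Constraint 1 (Y != W) on D(Y)={2,3,4,5,6} D(W)={2,3,5,6}: no change
Constraint 2 (Y + W = X) on D(Y)={2,3,4,5,6} D(W)={2,3,5,6} D(X)={2,3,4,5,6}: Y {2,3,4,5,6}->{2,3,4}; W {2,3,5,6}->{2,3}; X {2,3,4,5,6}->{4,5,6}
Constraint 3 (X + W = Z) on D(X)={4,5,6} D(W)={2,3} D(Z)={2,3,4,5,6}: X {4,5,6}->{4}; W {2,3}->{2}; Z {2,3,4,5,6}->{6}
So after all 3 constraints: D(X) = {4}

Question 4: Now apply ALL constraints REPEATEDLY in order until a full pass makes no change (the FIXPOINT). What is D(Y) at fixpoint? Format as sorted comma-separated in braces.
pass 0 (initial): D(Y)={2,3,4,5,6}
pass 1: W {2,3,5,6}->{2}; X {2,3,4,5,6}->{4}; Y {2,3,4,5,6}->{2,3,4}; Z {2,3,4,5,6}->{6}
pass 2: W {2}->{}; X {4}->{}; Y {2,3,4}->{}; Z {6}->{}
pass 3: no change
Fixpoint after 3 passes: D(Y) = {}

Answer: {}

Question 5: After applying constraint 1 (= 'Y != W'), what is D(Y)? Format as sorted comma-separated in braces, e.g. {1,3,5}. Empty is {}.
Answer: {2,3,4,5,6}

Derivation:
Constraint 1 (Y != W) on D(Y)={2,3,4,5,6} D(W)={2,3,5,6}: no change
So after constraint 1: D(Y) = {2,3,4,5,6}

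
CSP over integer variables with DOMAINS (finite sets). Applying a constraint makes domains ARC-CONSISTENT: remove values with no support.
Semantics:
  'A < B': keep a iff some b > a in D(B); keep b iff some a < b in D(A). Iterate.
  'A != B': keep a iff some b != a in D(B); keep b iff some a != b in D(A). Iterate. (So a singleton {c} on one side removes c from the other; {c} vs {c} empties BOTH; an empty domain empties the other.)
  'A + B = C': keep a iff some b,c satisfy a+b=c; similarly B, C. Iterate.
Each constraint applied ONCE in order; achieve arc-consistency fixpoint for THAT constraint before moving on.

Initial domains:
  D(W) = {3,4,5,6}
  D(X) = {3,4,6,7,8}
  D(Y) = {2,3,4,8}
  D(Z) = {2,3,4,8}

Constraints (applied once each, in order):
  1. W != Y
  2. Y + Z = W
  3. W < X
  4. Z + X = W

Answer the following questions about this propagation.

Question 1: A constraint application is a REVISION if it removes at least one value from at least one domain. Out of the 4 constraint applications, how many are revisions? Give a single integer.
Constraint 1 (W != Y) on D(W)={3,4,5,6} D(Y)={2,3,4,8}: no change => not a revision
Constraint 2 (Y + Z = W) on D(Y)={2,3,4,8} D(Z)={2,3,4,8} D(W)={3,4,5,6}: Y {2,3,4,8}->{2,3,4}; Z {2,3,4,8}->{2,3,4}; W {3,4,5,6}->{4,5,6} => REVISION
Constraint 3 (W < X) on D(W)={4,5,6} D(X)={3,4,6,7,8}: X {3,4,6,7,8}->{6,7,8} => REVISION
Constraint 4 (Z + X = W) on D(Z)={2,3,4} D(X)={6,7,8} D(W)={4,5,6}: Z {2,3,4}->{}; X {6,7,8}->{}; W {4,5,6}->{} => REVISION
Total revisions = 3

Answer: 3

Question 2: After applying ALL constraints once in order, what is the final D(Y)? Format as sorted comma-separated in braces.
Constraint 1 (W != Y) on D(W)={3,4,5,6} D(Y)={2,3,4,8}: no change
Constraint 2 (Y + Z = W) on D(Y)={2,3,4,8} D(Z)={2,3,4,8} D(W)={3,4,5,6}: Y {2,3,4,8}->{2,3,4}; Z {2,3,4,8}->{2,3,4}; W {3,4,5,6}->{4,5,6}
Constraint 3 (W < X) on D(W)={4,5,6} D(X)={3,4,6,7,8}: X {3,4,6,7,8}->{6,7,8}
Constraint 4 (Z + X = W) on D(Z)={2,3,4} D(X)={6,7,8} D(W)={4,5,6}: Z {2,3,4}->{}; X {6,7,8}->{}; W {4,5,6}->{}
So after all 4 constraints: D(Y) = {2,3,4}

Answer: {2,3,4}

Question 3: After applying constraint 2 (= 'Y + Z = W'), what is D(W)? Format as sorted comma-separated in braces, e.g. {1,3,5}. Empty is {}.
Answer: {4,5,6}

Derivation:
Constraint 1 (W != Y) on D(W)={3,4,5,6} D(Y)={2,3,4,8}: no change
Constraint 2 (Y + Z = W) on D(Y)={2,3,4,8} D(Z)={2,3,4,8} D(W)={3,4,5,6}: Y {2,3,4,8}->{2,3,4}; Z {2,3,4,8}->{2,3,4}; W {3,4,5,6}->{4,5,6}
So after constraint 2: D(W) = {4,5,6}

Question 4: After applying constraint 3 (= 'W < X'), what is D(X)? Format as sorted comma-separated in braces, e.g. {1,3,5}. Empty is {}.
Answer: {6,7,8}

Derivation:
Constraint 1 (W != Y) on D(W)={3,4,5,6} D(Y)={2,3,4,8}: no change
Constraint 2 (Y + Z = W) on D(Y)={2,3,4,8} D(Z)={2,3,4,8} D(W)={3,4,5,6}: Y {2,3,4,8}->{2,3,4}; Z {2,3,4,8}->{2,3,4}; W {3,4,5,6}->{4,5,6}
Constraint 3 (W < X) on D(W)={4,5,6} D(X)={3,4,6,7,8}: X {3,4,6,7,8}->{6,7,8}
So after constraint 3: D(X) = {6,7,8}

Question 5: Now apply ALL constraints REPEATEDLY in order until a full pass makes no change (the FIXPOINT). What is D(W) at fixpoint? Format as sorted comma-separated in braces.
pass 0 (initial): D(W)={3,4,5,6}
pass 1: W {3,4,5,6}->{}; X {3,4,6,7,8}->{}; Y {2,3,4,8}->{2,3,4}; Z {2,3,4,8}->{}
pass 2: Y {2,3,4}->{}
pass 3: no change
Fixpoint after 3 passes: D(W) = {}

Answer: {}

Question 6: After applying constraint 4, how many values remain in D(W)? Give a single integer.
Constraint 1 (W != Y) on D(W)={3,4,5,6} D(Y)={2,3,4,8}: no change
Constraint 2 (Y + Z = W) on D(Y)={2,3,4,8} D(Z)={2,3,4,8} D(W)={3,4,5,6}: Y {2,3,4,8}->{2,3,4}; Z {2,3,4,8}->{2,3,4}; W {3,4,5,6}->{4,5,6}
Constraint 3 (W < X) on D(W)={4,5,6} D(X)={3,4,6,7,8}: X {3,4,6,7,8}->{6,7,8}
Constraint 4 (Z + X = W) on D(Z)={2,3,4} D(X)={6,7,8} D(W)={4,5,6}: Z {2,3,4}->{}; X {6,7,8}->{}; W {4,5,6}->{}
So after constraint 4: D(W)={}, size = 0

Answer: 0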